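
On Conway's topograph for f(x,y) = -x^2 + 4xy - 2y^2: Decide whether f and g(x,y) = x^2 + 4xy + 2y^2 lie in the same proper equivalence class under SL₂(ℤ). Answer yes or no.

D₁ = 8, D₂ = 8
river cycle of f (length 2): (1, 2, -1), (-1, 2, 1)
river cycle of g (length 2): (-1, 2, 1), (1, 2, -1)
cycles coincide ⇒ equivalent

yes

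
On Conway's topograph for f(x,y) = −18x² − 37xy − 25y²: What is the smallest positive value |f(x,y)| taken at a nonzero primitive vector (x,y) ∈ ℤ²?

translate: b→1 (≡37 mod 36), so (18,37,25)→(18,1,6)
flip: (18,1,6)→(6,-1,18)
reduced (well bottom): (6,-1,18) with a≤c, −a<b≤a
well minimum |f| = |-6| = 6 (negative-definite)

6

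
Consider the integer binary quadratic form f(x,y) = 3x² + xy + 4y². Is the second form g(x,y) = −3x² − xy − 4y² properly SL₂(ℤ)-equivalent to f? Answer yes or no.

D₁ = -47, D₂ = -47
f: reduced (well bottom): (3,1,4) with a≤c, −a<b≤a
g is negative-definite; reduce −g:
−g: reduced (well bottom): (3,1,4) with a≤c, −a<b≤a
flip sign back: reduced form of g is (-3,-1,-4)
reduced forms (3, 1, 4) vs (-3, -1, -4) ⇒ inequivalent

no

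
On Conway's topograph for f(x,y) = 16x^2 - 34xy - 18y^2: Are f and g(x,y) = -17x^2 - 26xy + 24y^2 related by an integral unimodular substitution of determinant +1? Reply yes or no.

D₁ = 2308, D₂ = 2308
river cycle of f (length 10): (-18, 34, 16), (16, 30, -22), (-22, 14, 24), (24, 34, -12), (-12, 38, 18), (18, 34, -16), (-16, 30, 22), (22, 14, -24), (-24, 34, 12), (12, 38, -18)
river cycle of g (length 10): (24, 26, -17), (-17, 42, 8), (8, 38, -27), (-27, 16, 19), (19, 22, -24), (-24, 26, 17), (17, 42, -8), (-8, 38, 27), (27, 16, -19), (-19, 22, 24)
cycles differ ⇒ inequivalent

no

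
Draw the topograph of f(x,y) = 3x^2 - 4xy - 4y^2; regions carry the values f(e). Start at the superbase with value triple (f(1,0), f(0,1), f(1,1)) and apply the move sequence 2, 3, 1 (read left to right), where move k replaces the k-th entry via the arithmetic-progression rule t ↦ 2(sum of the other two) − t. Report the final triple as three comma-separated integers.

start (3,-4,-5) = (f(1,0),f(0,1),f(1,1))
replace slot 2: 2·(3+(-5)) − (-4) = 0 → (3,0,-5)
replace slot 3: 2·(3+0) − (-5) = 11 → (3,0,11)
replace slot 1: 2·(0+11) − 3 = 19 → (19,0,11)

19,0,11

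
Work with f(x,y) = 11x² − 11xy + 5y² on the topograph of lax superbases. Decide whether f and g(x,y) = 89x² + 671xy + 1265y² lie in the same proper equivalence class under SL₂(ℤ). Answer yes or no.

D₁ = -99, D₂ = -99
f: translate: b→11 (≡-11 mod 22), so (11,-11,5)→(11,11,5)
f: flip: (11,11,5)→(5,-11,11)
f: translate: b→-1 (≡-11 mod 10), so (5,-11,11)→(5,-1,5)
f: flip: (5,-1,5)→(5,1,5)
f: reduced (well bottom): (5,1,5) with a≤c, −a<b≤a
g: translate: b→-41 (≡671 mod 178), so (89,671,1265)→(89,-41,5)
g: flip: (89,-41,5)→(5,41,89)
g: translate: b→1 (≡41 mod 10), so (5,41,89)→(5,1,5)
g: reduced (well bottom): (5,1,5) with a≤c, −a<b≤a
reduced forms (5, 1, 5) vs (5, 1, 5) ⇒ equivalent

yes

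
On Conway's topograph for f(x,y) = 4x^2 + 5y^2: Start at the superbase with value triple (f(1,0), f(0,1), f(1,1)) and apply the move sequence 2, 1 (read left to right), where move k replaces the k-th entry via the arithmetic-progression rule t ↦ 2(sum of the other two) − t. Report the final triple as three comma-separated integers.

start (4,5,9) = (f(1,0),f(0,1),f(1,1))
replace slot 2: 2·(4+9) − 5 = 21 → (4,21,9)
replace slot 1: 2·(21+9) − 4 = 56 → (56,21,9)

56,21,9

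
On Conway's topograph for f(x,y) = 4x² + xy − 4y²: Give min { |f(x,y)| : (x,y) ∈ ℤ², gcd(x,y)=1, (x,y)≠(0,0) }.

river: ρ → (-4,7,1)
river: ρ → (1,7,-4)
river: ρ → (-4,1,4)
river: ρ → (4,7,-1)
river: ρ → (-1,7,4)
river: ρ → (4,1,-4)
closes: descent 0, river 6
min |a| on river = 1

1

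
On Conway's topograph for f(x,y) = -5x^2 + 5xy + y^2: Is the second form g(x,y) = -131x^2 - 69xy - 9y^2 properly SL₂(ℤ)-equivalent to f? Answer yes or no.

D₁ = 45, D₂ = 45
river cycle of f (length 2): (1, 5, -5), (-5, 5, 1)
river cycle of g (length 2): (1, 5, -5), (-5, 5, 1)
cycles coincide ⇒ equivalent

yes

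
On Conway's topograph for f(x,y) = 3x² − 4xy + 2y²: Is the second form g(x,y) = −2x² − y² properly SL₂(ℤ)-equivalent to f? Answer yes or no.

D₁ = -8, D₂ = -8
f: translate: b→2 (≡-4 mod 6), so (3,-4,2)→(3,2,1)
f: flip: (3,2,1)→(1,-2,3)
f: translate: b→0 (≡-2 mod 2), so (1,-2,3)→(1,0,2)
f: reduced (well bottom): (1,0,2) with a≤c, −a<b≤a
g is negative-definite; reduce −g:
−g: flip: (2,0,1)→(1,0,2)
−g: reduced (well bottom): (1,0,2) with a≤c, −a<b≤a
flip sign back: reduced form of g is (-1,0,-2)
reduced forms (1, 0, 2) vs (-1, 0, -2) ⇒ inequivalent

no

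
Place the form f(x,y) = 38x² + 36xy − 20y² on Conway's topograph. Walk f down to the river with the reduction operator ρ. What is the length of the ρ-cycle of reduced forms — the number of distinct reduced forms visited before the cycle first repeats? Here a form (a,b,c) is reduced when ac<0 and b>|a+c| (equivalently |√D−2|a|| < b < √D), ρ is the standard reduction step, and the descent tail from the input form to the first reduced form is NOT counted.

D = 4336, ⌊√D⌋ = 65
river: ρ → (-20,44,30)
river: ρ → (30,16,-34)
river: ρ → (-34,52,12)
river: ρ → (12,44,-50)
river: ρ → (-50,56,6)
river: ρ → (6,64,-10)
river: ρ → (-10,56,30)
river: ρ → (30,64,-2)
river: ρ → (-2,64,30)
river: ρ → (30,56,-10)
river: ρ → (-10,64,6)
river: ρ → (6,56,-50)
river: ρ → (-50,44,12)
river: ρ → (12,52,-34)
river: ρ → (-34,16,30)
river: ρ → (30,44,-20)
river: ρ → (-20,36,38)
river: ρ → (38,40,-18)
river: ρ → (-18,32,46)
river: ρ → (46,60,-4)
river: ρ → (-4,60,46)
river: ρ → (46,32,-18)
river: ρ → (-18,40,38)
river: ρ → (38,36,-20)
ρ-cycle length = 24 (tail of 0 descent steps not counted)

24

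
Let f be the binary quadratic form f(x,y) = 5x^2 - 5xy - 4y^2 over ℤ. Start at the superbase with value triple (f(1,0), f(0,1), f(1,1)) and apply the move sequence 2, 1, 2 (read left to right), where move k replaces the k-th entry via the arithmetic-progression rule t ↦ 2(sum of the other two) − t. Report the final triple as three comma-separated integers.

start (5,-4,-4) = (f(1,0),f(0,1),f(1,1))
replace slot 2: 2·(5+(-4)) − (-4) = 6 → (5,6,-4)
replace slot 1: 2·(6+(-4)) − 5 = -1 → (-1,6,-4)
replace slot 2: 2·((-1)+(-4)) − 6 = -16 → (-1,-16,-4)

-1,-16,-4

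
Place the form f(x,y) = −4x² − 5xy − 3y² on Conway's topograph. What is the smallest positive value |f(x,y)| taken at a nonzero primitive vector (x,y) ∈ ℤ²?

translate: b→-3 (≡5 mod 8), so (4,5,3)→(4,-3,2)
flip: (4,-3,2)→(2,3,4)
translate: b→-1 (≡3 mod 4), so (2,3,4)→(2,-1,3)
reduced (well bottom): (2,-1,3) with a≤c, −a<b≤a
well minimum |f| = |-2| = 2 (negative-definite)

2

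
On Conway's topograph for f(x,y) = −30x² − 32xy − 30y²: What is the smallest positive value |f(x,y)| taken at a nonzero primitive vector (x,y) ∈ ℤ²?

translate: b→-28 (≡32 mod 60), so (30,32,30)→(30,-28,28)
flip: (30,-28,28)→(28,28,30)
reduced (well bottom): (28,28,30) with a≤c, −a<b≤a
well minimum |f| = |-28| = 28 (negative-definite)

28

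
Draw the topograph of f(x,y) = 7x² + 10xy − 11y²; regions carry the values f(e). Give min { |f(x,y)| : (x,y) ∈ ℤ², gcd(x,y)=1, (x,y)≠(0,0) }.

river: ρ → (-11,12,6)
river: ρ → (6,12,-11)
river: ρ → (-11,10,7)
river: ρ → (7,18,-3)
river: ρ → (-3,18,7)
river: ρ → (7,10,-11)
closes: descent 0, river 6
min |a| on river = 3

3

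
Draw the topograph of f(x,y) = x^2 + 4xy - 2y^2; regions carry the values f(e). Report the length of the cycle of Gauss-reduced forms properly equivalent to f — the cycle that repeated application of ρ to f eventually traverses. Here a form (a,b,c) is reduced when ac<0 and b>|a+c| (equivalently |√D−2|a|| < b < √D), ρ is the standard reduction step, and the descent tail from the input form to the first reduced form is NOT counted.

D = 24, ⌊√D⌋ = 4
river: ρ → (-2,4,1)
river: ρ → (1,4,-2)
ρ-cycle length = 2 (tail of 0 descent steps not counted)

2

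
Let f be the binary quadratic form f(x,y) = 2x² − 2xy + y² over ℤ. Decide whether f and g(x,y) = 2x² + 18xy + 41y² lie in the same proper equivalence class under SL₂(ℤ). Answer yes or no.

D₁ = -4, D₂ = -4
f: translate: b→2 (≡-2 mod 4), so (2,-2,1)→(2,2,1)
f: flip: (2,2,1)→(1,-2,2)
f: translate: b→0 (≡-2 mod 2), so (1,-2,2)→(1,0,1)
f: reduced (well bottom): (1,0,1) with a≤c, −a<b≤a
g: translate: b→2 (≡18 mod 4), so (2,18,41)→(2,2,1)
g: flip: (2,2,1)→(1,-2,2)
g: translate: b→0 (≡-2 mod 2), so (1,-2,2)→(1,0,1)
g: reduced (well bottom): (1,0,1) with a≤c, −a<b≤a
reduced forms (1, 0, 1) vs (1, 0, 1) ⇒ equivalent

yes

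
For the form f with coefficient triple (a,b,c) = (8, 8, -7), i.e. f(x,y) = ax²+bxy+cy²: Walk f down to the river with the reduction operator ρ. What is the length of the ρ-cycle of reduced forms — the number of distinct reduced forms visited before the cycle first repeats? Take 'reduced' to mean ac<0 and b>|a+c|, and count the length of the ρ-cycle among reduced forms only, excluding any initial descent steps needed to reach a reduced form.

D = 288, ⌊√D⌋ = 16
river: ρ → (-7,6,9)
river: ρ → (9,12,-4)
river: ρ → (-4,12,9)
river: ρ → (9,6,-7)
river: ρ → (-7,8,8)
river: ρ → (8,8,-7)
ρ-cycle length = 6 (tail of 0 descent steps not counted)

6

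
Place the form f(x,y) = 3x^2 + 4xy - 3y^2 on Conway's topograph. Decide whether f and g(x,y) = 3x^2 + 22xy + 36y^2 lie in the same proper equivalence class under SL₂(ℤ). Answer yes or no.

D₁ = 52, D₂ = 52
river cycle of f (length 10): (-3, 2, 4), (4, 6, -1), (-1, 6, 4), (4, 2, -3), (-3, 4, 3), (3, 2, -4), (-4, 6, 1), (1, 6, -4), (-4, 2, 3), (3, 4, -3)
river cycle of g (length 10): (3, 4, -3), (-3, 2, 4), (4, 6, -1), (-1, 6, 4), (4, 2, -3), (-3, 4, 3), (3, 2, -4), (-4, 6, 1), (1, 6, -4), (-4, 2, 3)
cycles coincide ⇒ equivalent

yes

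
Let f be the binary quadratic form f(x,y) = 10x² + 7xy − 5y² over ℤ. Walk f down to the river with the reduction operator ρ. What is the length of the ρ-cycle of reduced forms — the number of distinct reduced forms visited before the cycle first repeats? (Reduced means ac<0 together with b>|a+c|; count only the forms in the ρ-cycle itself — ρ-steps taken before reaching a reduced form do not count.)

D = 249, ⌊√D⌋ = 15
river: ρ → (-5,13,4)
river: ρ → (4,11,-8)
river: ρ → (-8,5,7)
river: ρ → (7,9,-6)
river: ρ → (-6,15,1)
river: ρ → (1,15,-6)
river: ρ → (-6,9,7)
river: ρ → (7,5,-8)
river: ρ → (-8,11,4)
river: ρ → (4,13,-5)
river: ρ → (-5,7,10)
river: ρ → (10,13,-2)
river: ρ → (-2,15,3)
river: ρ → (3,15,-2)
river: ρ → (-2,13,10)
river: ρ → (10,7,-5)
ρ-cycle length = 16 (tail of 0 descent steps not counted)

16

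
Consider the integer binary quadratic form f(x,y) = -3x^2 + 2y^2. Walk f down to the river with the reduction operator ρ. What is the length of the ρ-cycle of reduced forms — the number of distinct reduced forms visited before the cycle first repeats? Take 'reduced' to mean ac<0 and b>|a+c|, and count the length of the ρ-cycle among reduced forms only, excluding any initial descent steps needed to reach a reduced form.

D = 24, ⌊√D⌋ = 4
descent: ρ → (2,4,-1)  [lands on river]
river: ρ → (-1,4,2)
ρ-cycle length = 2 (tail of 1 descent step not counted)

2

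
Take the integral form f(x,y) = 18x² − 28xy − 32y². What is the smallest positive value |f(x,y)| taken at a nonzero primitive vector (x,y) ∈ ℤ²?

descent: ρ → (-32,28,18)  [lands on river]
river: ρ → (18,44,-16)
river: ρ → (-16,52,6)
river: ρ → (6,44,-48)
river: ρ → (-48,52,2)
river: ρ → (2,52,-48)
river: ρ → (-48,44,6)
river: ρ → (6,52,-16)
river: ρ → (-16,44,18)
river: ρ → (18,28,-32)
river: ρ → (-32,36,14)
river: ρ → (14,48,-14)
river: ρ → (-14,36,32)
river: ρ → (32,28,-18)
river: ρ → (-18,44,16)
river: ρ → (16,52,-6)
river: ρ → (-6,44,48)
river: ρ → (48,52,-2)
river: ρ → (-2,52,48)
river: ρ → (48,44,-6)
river: ρ → (-6,52,16)
river: ρ → (16,44,-18)
river: ρ → (-18,28,32)
river: ρ → (32,36,-14)
river: ρ → (-14,48,14)
river: ρ → (14,36,-32)
closes: descent 1, river 26
min |a| on river = 2

2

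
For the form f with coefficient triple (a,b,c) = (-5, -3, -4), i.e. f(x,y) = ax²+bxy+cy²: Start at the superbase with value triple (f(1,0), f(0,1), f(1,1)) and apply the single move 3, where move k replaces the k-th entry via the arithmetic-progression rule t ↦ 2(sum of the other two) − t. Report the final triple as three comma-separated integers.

start (-5,-4,-12) = (f(1,0),f(0,1),f(1,1))
replace slot 3: 2·((-5)+(-4)) − (-12) = -6 → (-5,-4,-6)

-5,-4,-6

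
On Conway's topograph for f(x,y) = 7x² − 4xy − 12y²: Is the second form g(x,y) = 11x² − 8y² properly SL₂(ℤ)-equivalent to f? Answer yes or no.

D₁ = 352, D₂ = 352
river cycle of f (length 6): (7, 10, -9), (-9, 8, 8), (8, 8, -9), (-9, 10, 7), (7, 18, -1), (-1, 18, 7)
river cycle of g (length 6): (-8, 16, 3), (3, 14, -13), (-13, 12, 4), (4, 12, -13), (-13, 14, 3), (3, 16, -8)
cycles differ ⇒ inequivalent

no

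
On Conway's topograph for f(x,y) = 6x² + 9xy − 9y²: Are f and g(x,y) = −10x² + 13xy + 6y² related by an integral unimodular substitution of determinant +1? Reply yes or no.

D₁ = 297, D₂ = 409
discriminants differ ⇒ not SL₂(ℤ)-equivalent

no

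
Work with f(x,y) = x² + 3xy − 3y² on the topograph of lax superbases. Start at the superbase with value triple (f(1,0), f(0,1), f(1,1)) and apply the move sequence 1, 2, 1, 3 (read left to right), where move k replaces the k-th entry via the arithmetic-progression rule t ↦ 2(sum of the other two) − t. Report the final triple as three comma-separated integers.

start (1,-3,1) = (f(1,0),f(0,1),f(1,1))
replace slot 1: 2·((-3)+1) − 1 = -5 → (-5,-3,1)
replace slot 2: 2·((-5)+1) − (-3) = -5 → (-5,-5,1)
replace slot 1: 2·((-5)+1) − (-5) = -3 → (-3,-5,1)
replace slot 3: 2·((-3)+(-5)) − 1 = -17 → (-3,-5,-17)

-3,-5,-17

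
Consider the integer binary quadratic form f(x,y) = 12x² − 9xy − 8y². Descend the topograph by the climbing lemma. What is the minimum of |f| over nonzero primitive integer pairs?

descent: ρ → (-8,9,12)  [lands on river]
river: ρ → (12,15,-5)
river: ρ → (-5,15,12)
river: ρ → (12,9,-8)
river: ρ → (-8,7,13)
river: ρ → (13,19,-2)
river: ρ → (-2,21,3)
river: ρ → (3,21,-2)
river: ρ → (-2,19,13)
river: ρ → (13,7,-8)
closes: descent 1, river 10
min |a| on river = 2

2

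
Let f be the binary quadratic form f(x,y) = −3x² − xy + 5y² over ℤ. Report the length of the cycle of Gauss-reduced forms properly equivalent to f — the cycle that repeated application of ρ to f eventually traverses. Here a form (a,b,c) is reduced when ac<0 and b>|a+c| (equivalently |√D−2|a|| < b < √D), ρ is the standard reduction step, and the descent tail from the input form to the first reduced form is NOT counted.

D = 61, ⌊√D⌋ = 7
descent: ρ → (5,1,-3)
descent: ρ → (-3,5,3)  [lands on river]
river: ρ → (3,7,-1)
river: ρ → (-1,7,3)
river: ρ → (3,5,-3)
river: ρ → (-3,7,1)
river: ρ → (1,7,-3)
ρ-cycle length = 6 (tail of 2 descent steps not counted)

6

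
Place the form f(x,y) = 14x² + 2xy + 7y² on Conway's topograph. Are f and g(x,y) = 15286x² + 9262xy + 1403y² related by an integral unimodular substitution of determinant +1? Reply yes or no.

D₁ = -388, D₂ = -388
f: flip: (14,2,7)→(7,-2,14)
f: reduced (well bottom): (7,-2,14) with a≤c, −a<b≤a
g: flip: (15286,9262,1403)→(1403,-9262,15286)
g: translate: b→-844 (≡-9262 mod 2806), so (1403,-9262,15286)→(1403,-844,127)
g: flip: (1403,-844,127)→(127,844,1403)
g: translate: b→82 (≡844 mod 254), so (127,844,1403)→(127,82,14)
g: flip: (127,82,14)→(14,-82,127)
g: translate: b→2 (≡-82 mod 28), so (14,-82,127)→(14,2,7)
g: flip: (14,2,7)→(7,-2,14)
g: reduced (well bottom): (7,-2,14) with a≤c, −a<b≤a
reduced forms (7, -2, 14) vs (7, -2, 14) ⇒ equivalent

yes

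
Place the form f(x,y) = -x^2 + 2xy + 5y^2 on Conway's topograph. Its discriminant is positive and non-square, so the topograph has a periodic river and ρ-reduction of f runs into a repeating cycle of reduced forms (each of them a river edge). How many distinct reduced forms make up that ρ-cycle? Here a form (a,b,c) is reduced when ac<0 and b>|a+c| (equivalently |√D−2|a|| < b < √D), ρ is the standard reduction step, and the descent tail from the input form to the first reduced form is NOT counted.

D = 24, ⌊√D⌋ = 4
descent: ρ → (5,-2,-1)
descent: ρ → (-1,4,2)  [lands on river]
river: ρ → (2,4,-1)
ρ-cycle length = 2 (tail of 2 descent steps not counted)

2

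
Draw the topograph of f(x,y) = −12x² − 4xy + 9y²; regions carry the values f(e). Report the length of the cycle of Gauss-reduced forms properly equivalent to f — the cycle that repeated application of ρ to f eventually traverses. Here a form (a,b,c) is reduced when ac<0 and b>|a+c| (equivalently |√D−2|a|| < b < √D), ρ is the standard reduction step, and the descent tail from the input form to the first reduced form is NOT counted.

D = 448, ⌊√D⌋ = 21
descent: ρ → (9,4,-12)  [lands on river]
river: ρ → (-12,20,1)
river: ρ → (1,20,-12)
river: ρ → (-12,4,9)
river: ρ → (9,14,-7)
river: ρ → (-7,14,9)
ρ-cycle length = 6 (tail of 1 descent step not counted)

6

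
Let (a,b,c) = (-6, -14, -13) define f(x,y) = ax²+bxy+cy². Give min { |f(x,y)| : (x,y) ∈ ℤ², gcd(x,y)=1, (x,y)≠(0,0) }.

translate: b→2 (≡14 mod 12), so (6,14,13)→(6,2,5)
flip: (6,2,5)→(5,-2,6)
reduced (well bottom): (5,-2,6) with a≤c, −a<b≤a
well minimum |f| = |-5| = 5 (negative-definite)

5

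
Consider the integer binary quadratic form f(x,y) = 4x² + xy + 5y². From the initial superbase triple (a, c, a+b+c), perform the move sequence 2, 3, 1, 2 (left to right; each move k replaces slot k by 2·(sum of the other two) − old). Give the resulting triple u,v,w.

start (4,5,10) = (f(1,0),f(0,1),f(1,1))
replace slot 2: 2·(4+10) − 5 = 23 → (4,23,10)
replace slot 3: 2·(4+23) − 10 = 44 → (4,23,44)
replace slot 1: 2·(23+44) − 4 = 130 → (130,23,44)
replace slot 2: 2·(130+44) − 23 = 325 → (130,325,44)

130,325,44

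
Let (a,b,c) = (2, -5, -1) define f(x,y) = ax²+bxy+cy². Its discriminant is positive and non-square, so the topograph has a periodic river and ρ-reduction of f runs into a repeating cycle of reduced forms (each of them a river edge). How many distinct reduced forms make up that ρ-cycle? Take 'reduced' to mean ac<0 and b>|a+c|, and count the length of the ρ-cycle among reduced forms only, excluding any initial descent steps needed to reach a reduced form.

D = 33, ⌊√D⌋ = 5
descent: ρ → (-1,5,2)  [lands on river]
river: ρ → (2,3,-3)
river: ρ → (-3,3,2)
river: ρ → (2,5,-1)
ρ-cycle length = 4 (tail of 1 descent step not counted)

4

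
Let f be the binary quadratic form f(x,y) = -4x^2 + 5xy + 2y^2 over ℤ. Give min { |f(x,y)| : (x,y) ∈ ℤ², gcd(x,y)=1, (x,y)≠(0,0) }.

river: ρ → (2,7,-1)
river: ρ → (-1,7,2)
river: ρ → (2,5,-4)
river: ρ → (-4,3,3)
river: ρ → (3,3,-4)
river: ρ → (-4,5,2)
closes: descent 0, river 6
min |a| on river = 1

1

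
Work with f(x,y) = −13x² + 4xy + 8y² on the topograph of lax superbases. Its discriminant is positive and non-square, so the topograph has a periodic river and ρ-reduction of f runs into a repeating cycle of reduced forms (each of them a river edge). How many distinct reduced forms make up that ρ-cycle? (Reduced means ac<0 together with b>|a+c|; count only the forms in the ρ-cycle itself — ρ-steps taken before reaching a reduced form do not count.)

D = 432, ⌊√D⌋ = 20
descent: ρ → (8,12,-9)  [lands on river]
river: ρ → (-9,6,11)
river: ρ → (11,16,-4)
river: ρ → (-4,16,11)
river: ρ → (11,6,-9)
river: ρ → (-9,12,8)
river: ρ → (8,20,-1)
river: ρ → (-1,20,8)
ρ-cycle length = 8 (tail of 1 descent step not counted)

8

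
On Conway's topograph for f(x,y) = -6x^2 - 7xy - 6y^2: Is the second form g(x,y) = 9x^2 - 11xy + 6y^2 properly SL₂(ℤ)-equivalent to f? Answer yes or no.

D₁ = -95, D₂ = -95
f is negative-definite; reduce −f:
−f: translate: b→-5 (≡7 mod 12), so (6,7,6)→(6,-5,5)
−f: flip: (6,-5,5)→(5,5,6)
−f: reduced (well bottom): (5,5,6) with a≤c, −a<b≤a
flip sign back: reduced form of f is (-5,-5,-6)
g: translate: b→7 (≡-11 mod 18), so (9,-11,6)→(9,7,4)
g: flip: (9,7,4)→(4,-7,9)
g: translate: b→1 (≡-7 mod 8), so (4,-7,9)→(4,1,6)
g: reduced (well bottom): (4,1,6) with a≤c, −a<b≤a
reduced forms (-5, -5, -6) vs (4, 1, 6) ⇒ inequivalent

no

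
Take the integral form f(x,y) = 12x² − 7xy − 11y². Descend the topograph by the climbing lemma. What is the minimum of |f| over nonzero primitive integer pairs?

descent: ρ → (-11,7,12)  [lands on river]
river: ρ → (12,17,-6)
river: ρ → (-6,19,9)
river: ρ → (9,17,-8)
river: ρ → (-8,15,11)
river: ρ → (11,7,-12)
river: ρ → (-12,17,6)
river: ρ → (6,19,-9)
river: ρ → (-9,17,8)
river: ρ → (8,15,-11)
closes: descent 1, river 10
min |a| on river = 6

6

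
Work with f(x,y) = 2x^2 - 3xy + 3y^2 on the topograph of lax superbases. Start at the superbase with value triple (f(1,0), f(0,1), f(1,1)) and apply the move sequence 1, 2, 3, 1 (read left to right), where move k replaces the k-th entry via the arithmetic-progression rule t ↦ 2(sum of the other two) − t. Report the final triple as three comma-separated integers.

start (2,3,2) = (f(1,0),f(0,1),f(1,1))
replace slot 1: 2·(3+2) − 2 = 8 → (8,3,2)
replace slot 2: 2·(8+2) − 3 = 17 → (8,17,2)
replace slot 3: 2·(8+17) − 2 = 48 → (8,17,48)
replace slot 1: 2·(17+48) − 8 = 122 → (122,17,48)

122,17,48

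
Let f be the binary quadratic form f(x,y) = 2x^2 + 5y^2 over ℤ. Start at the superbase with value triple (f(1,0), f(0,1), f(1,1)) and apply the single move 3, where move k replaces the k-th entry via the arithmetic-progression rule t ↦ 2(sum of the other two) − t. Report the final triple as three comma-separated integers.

start (2,5,7) = (f(1,0),f(0,1),f(1,1))
replace slot 3: 2·(2+5) − 7 = 7 → (2,5,7)

2,5,7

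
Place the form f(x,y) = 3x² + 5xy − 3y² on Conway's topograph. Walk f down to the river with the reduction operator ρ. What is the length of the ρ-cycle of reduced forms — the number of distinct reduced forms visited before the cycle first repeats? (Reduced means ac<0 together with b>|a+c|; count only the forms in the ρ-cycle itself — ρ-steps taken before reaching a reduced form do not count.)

D = 61, ⌊√D⌋ = 7
river: ρ → (-3,7,1)
river: ρ → (1,7,-3)
river: ρ → (-3,5,3)
river: ρ → (3,7,-1)
river: ρ → (-1,7,3)
river: ρ → (3,5,-3)
ρ-cycle length = 6 (tail of 0 descent steps not counted)

6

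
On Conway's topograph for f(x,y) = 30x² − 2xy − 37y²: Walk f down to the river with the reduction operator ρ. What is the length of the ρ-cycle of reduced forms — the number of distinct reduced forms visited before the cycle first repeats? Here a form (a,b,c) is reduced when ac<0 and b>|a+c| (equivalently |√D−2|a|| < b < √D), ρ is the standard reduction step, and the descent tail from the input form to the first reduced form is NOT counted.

D = 4444, ⌊√D⌋ = 66
descent: ρ → (-37,2,30)
descent: ρ → (30,58,-9)  [lands on river]
river: ρ → (-9,50,54)
river: ρ → (54,58,-5)
river: ρ → (-5,62,30)
ρ-cycle length = 4 (tail of 2 descent steps not counted)

4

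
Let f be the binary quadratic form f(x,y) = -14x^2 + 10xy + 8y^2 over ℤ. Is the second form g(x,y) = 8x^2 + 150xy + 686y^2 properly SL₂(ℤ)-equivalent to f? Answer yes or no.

D₁ = 548, D₂ = 548
river cycle of f (length 14): (8, 22, -2), (-2, 22, 8), (8, 10, -14), (-14, 18, 4), (4, 22, -4), (-4, 18, 14), (14, 10, -8), (-8, 22, 2), (2, 22, -8), (-8, 10, 14), … (4 more)
river cycle of g (length 14): (8, 22, -2), (-2, 22, 8), (8, 10, -14), (-14, 18, 4), (4, 22, -4), (-4, 18, 14), (14, 10, -8), (-8, 22, 2), (2, 22, -8), (-8, 10, 14), … (4 more)
cycles coincide ⇒ equivalent

yes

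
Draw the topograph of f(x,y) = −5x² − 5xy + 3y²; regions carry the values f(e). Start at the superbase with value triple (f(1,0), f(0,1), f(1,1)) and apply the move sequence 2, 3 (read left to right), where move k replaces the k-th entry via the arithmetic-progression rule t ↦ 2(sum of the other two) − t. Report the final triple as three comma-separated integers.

start (-5,3,-7) = (f(1,0),f(0,1),f(1,1))
replace slot 2: 2·((-5)+(-7)) − 3 = -27 → (-5,-27,-7)
replace slot 3: 2·((-5)+(-27)) − (-7) = -57 → (-5,-27,-57)

-5,-27,-57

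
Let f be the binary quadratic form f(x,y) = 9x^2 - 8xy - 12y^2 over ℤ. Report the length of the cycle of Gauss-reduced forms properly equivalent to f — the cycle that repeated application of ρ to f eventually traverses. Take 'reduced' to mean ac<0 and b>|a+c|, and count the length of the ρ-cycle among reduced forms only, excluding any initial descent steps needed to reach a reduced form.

D = 496, ⌊√D⌋ = 22
descent: ρ → (-12,8,9)  [lands on river]
river: ρ → (9,10,-11)
river: ρ → (-11,12,8)
river: ρ → (8,20,-3)
river: ρ → (-3,22,1)
river: ρ → (1,22,-3)
river: ρ → (-3,20,8)
river: ρ → (8,12,-11)
river: ρ → (-11,10,9)
river: ρ → (9,8,-12)
river: ρ → (-12,16,5)
river: ρ → (5,14,-15)
river: ρ → (-15,16,4)
river: ρ → (4,16,-15)
river: ρ → (-15,14,5)
river: ρ → (5,16,-12)
ρ-cycle length = 16 (tail of 1 descent step not counted)

16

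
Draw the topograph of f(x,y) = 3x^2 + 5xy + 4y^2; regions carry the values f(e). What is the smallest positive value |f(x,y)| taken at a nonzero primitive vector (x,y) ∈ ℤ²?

translate: b→-1 (≡5 mod 6), so (3,5,4)→(3,-1,2)
flip: (3,-1,2)→(2,1,3)
reduced (well bottom): (2,1,3) with a≤c, −a<b≤a
well minimum = a = 2

2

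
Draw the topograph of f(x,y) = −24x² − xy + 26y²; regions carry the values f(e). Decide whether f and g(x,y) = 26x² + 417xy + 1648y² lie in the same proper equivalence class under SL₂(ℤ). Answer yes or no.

D₁ = 2497, D₂ = 2497
river cycle of f (length 48): (-24, 47, 3), (3, 49, -8), (-8, 47, 9), (9, 43, -18), (-18, 29, 23), (23, 17, -24), (-24, 31, 16), (16, 33, -22), (-22, 11, 27), (27, 43, -6), … (38 more)
river cycle of g (length 48): (-24, 47, 3), (3, 49, -8), (-8, 47, 9), (9, 43, -18), (-18, 29, 23), (23, 17, -24), (-24, 31, 16), (16, 33, -22), (-22, 11, 27), (27, 43, -6), … (38 more)
cycles coincide ⇒ equivalent

yes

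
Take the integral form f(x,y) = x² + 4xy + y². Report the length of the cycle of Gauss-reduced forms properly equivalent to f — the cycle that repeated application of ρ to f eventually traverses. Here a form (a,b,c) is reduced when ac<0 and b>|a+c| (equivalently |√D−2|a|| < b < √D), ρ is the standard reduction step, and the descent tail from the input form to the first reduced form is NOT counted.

D = 12, ⌊√D⌋ = 3
descent: ρ → (1,2,-2)  [lands on river]
river: ρ → (-2,2,1)
ρ-cycle length = 2 (tail of 1 descent step not counted)

2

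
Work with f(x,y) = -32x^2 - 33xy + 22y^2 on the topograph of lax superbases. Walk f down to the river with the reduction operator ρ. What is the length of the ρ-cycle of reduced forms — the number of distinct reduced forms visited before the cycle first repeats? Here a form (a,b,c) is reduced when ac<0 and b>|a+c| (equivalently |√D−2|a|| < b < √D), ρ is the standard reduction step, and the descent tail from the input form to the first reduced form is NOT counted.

D = 3905, ⌊√D⌋ = 62
descent: ρ → (22,33,-32)  [lands on river]
river: ρ → (-32,31,23)
river: ρ → (23,61,-2)
river: ρ → (-2,59,53)
river: ρ → (53,47,-8)
river: ρ → (-8,49,47)
river: ρ → (47,45,-10)
river: ρ → (-10,55,22)
ρ-cycle length = 8 (tail of 1 descent step not counted)

8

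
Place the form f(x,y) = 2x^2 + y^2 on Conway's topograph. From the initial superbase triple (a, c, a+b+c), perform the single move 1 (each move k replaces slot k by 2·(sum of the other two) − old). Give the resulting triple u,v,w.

start (2,1,3) = (f(1,0),f(0,1),f(1,1))
replace slot 1: 2·(1+3) − 2 = 6 → (6,1,3)

6,1,3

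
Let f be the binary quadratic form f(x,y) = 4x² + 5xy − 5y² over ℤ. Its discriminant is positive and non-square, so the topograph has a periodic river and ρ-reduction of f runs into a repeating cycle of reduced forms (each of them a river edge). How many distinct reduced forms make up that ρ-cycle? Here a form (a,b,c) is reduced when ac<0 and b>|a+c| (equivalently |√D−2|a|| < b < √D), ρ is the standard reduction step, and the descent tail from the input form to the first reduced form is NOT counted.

D = 105, ⌊√D⌋ = 10
river: ρ → (-5,5,4)
river: ρ → (4,3,-6)
river: ρ → (-6,9,1)
river: ρ → (1,9,-6)
river: ρ → (-6,3,4)
river: ρ → (4,5,-5)
ρ-cycle length = 6 (tail of 0 descent steps not counted)

6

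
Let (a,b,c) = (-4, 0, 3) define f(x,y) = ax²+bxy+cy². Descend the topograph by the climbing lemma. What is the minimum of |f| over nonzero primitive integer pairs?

descent: ρ → (3,6,-1)  [lands on river]
river: ρ → (-1,6,3)
closes: descent 1, river 2
min |a| on river = 1

1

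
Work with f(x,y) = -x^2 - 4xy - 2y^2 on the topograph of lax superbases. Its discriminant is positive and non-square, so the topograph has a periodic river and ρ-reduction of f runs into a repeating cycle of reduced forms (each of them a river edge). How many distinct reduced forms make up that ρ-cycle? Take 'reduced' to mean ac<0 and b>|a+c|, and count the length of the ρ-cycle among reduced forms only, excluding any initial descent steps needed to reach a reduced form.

D = 8, ⌊√D⌋ = 2
descent: ρ → (-2,0,1)
descent: ρ → (1,2,-1)  [lands on river]
river: ρ → (-1,2,1)
ρ-cycle length = 2 (tail of 2 descent steps not counted)

2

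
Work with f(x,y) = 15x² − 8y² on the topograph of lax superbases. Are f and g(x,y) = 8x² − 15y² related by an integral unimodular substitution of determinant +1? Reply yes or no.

D₁ = 480, D₂ = 480
river cycle of f (length 4): (-8, 16, 7), (7, 12, -12), (-12, 12, 7), (7, 16, -8)
river cycle of g (length 4): (8, 16, -7), (-7, 12, 12), (12, 12, -7), (-7, 16, 8)
cycles differ ⇒ inequivalent

no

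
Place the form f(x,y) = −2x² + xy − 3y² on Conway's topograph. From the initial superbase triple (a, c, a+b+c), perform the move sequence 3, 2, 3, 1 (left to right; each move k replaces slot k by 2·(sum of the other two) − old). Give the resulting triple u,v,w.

start (-2,-3,-4) = (f(1,0),f(0,1),f(1,1))
replace slot 3: 2·((-2)+(-3)) − (-4) = -6 → (-2,-3,-6)
replace slot 2: 2·((-2)+(-6)) − (-3) = -13 → (-2,-13,-6)
replace slot 3: 2·((-2)+(-13)) − (-6) = -24 → (-2,-13,-24)
replace slot 1: 2·((-13)+(-24)) − (-2) = -72 → (-72,-13,-24)

-72,-13,-24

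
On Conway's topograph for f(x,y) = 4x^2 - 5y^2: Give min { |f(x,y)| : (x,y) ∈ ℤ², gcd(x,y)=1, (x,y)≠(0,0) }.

descent: ρ → (-5,0,4)
descent: ρ → (4,8,-1)  [lands on river]
river: ρ → (-1,8,4)
closes: descent 2, river 2
min |a| on river = 1

1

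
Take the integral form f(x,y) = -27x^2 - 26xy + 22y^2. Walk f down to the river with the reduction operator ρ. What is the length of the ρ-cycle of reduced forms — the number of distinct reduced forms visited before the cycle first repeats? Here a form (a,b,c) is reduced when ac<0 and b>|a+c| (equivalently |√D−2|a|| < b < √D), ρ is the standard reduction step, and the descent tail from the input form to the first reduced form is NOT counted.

D = 3052, ⌊√D⌋ = 55
descent: ρ → (22,26,-27)  [lands on river]
river: ρ → (-27,28,21)
river: ρ → (21,14,-34)
river: ρ → (-34,54,1)
river: ρ → (1,54,-34)
river: ρ → (-34,14,21)
river: ρ → (21,28,-27)
river: ρ → (-27,26,22)
river: ρ → (22,18,-31)
river: ρ → (-31,44,9)
river: ρ → (9,46,-26)
river: ρ → (-26,6,29)
river: ρ → (29,52,-3)
river: ρ → (-3,50,46)
river: ρ → (46,42,-7)
river: ρ → (-7,42,46)
river: ρ → (46,50,-3)
river: ρ → (-3,52,29)
river: ρ → (29,6,-26)
river: ρ → (-26,46,9)
river: ρ → (9,44,-31)
river: ρ → (-31,18,22)
ρ-cycle length = 22 (tail of 1 descent step not counted)

22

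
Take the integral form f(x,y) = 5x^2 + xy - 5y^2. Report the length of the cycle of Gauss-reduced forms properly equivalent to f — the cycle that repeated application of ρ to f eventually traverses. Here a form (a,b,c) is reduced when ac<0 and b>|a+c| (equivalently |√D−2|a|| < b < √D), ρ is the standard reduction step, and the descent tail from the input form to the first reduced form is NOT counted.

D = 101, ⌊√D⌋ = 10
river: ρ → (-5,9,1)
river: ρ → (1,9,-5)
river: ρ → (-5,1,5)
river: ρ → (5,9,-1)
river: ρ → (-1,9,5)
river: ρ → (5,1,-5)
ρ-cycle length = 6 (tail of 0 descent steps not counted)

6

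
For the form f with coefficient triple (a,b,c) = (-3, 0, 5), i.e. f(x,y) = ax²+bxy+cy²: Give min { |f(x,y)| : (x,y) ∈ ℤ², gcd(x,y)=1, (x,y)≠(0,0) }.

descent: ρ → (5,0,-3)
descent: ρ → (-3,6,2)  [lands on river]
river: ρ → (2,6,-3)
closes: descent 2, river 2
min |a| on river = 2

2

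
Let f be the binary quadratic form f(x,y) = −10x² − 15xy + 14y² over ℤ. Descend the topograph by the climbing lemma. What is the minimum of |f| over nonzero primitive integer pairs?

descent: ρ → (14,15,-10)  [lands on river]
river: ρ → (-10,25,4)
river: ρ → (4,23,-16)
river: ρ → (-16,9,11)
river: ρ → (11,13,-14)
river: ρ → (-14,15,10)
river: ρ → (10,25,-4)
river: ρ → (-4,23,16)
river: ρ → (16,9,-11)
river: ρ → (-11,13,14)
closes: descent 1, river 10
min |a| on river = 4

4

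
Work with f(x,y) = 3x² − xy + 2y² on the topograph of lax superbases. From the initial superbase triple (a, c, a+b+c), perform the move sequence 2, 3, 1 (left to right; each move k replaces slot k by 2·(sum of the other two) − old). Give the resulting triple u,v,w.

start (3,2,4) = (f(1,0),f(0,1),f(1,1))
replace slot 2: 2·(3+4) − 2 = 12 → (3,12,4)
replace slot 3: 2·(3+12) − 4 = 26 → (3,12,26)
replace slot 1: 2·(12+26) − 3 = 73 → (73,12,26)

73,12,26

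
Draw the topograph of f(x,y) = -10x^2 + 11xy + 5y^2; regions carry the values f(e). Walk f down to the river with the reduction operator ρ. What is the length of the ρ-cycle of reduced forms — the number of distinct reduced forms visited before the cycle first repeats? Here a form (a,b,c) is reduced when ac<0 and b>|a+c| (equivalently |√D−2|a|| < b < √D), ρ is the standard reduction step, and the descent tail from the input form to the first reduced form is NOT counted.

D = 321, ⌊√D⌋ = 17
river: ρ → (5,9,-12)
river: ρ → (-12,15,2)
river: ρ → (2,17,-4)
river: ρ → (-4,15,6)
river: ρ → (6,9,-10)
river: ρ → (-10,11,5)
ρ-cycle length = 6 (tail of 0 descent steps not counted)

6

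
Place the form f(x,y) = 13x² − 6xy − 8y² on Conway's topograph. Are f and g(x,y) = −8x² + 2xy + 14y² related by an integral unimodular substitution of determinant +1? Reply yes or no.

D₁ = 452, D₂ = 452
river cycle of f (length 18): (-8, 6, 13), (13, 20, -1), (-1, 20, 13), (13, 6, -8), (-8, 10, 11), (11, 12, -7), (-7, 16, 7), (7, 12, -11), (-11, 10, 8), (8, 6, -13), … (8 more)
river cycle of g (length 14): (-8, 18, 4), (4, 14, -16), (-16, 18, 2), (2, 18, -16), (-16, 14, 4), (4, 18, -8), (-8, 14, 8), (8, 18, -4), (-4, 14, 16), (16, 18, -2), … (4 more)
cycles differ ⇒ inequivalent

no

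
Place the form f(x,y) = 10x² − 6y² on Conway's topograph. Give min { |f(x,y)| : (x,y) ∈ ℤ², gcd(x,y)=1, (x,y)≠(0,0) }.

descent: ρ → (-6,12,4)  [lands on river]
river: ρ → (4,12,-6)
closes: descent 1, river 2
min |a| on river = 4

4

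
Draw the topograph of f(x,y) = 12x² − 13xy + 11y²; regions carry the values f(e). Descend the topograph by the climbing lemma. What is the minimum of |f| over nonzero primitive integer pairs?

translate: b→11 (≡-13 mod 24), so (12,-13,11)→(12,11,10)
flip: (12,11,10)→(10,-11,12)
translate: b→9 (≡-11 mod 20), so (10,-11,12)→(10,9,11)
reduced (well bottom): (10,9,11) with a≤c, −a<b≤a
well minimum = a = 10

10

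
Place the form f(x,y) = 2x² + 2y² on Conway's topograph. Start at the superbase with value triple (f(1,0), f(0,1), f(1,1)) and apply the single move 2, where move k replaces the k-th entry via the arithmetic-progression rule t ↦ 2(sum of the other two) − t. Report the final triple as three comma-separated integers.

start (2,2,4) = (f(1,0),f(0,1),f(1,1))
replace slot 2: 2·(2+4) − 2 = 10 → (2,10,4)

2,10,4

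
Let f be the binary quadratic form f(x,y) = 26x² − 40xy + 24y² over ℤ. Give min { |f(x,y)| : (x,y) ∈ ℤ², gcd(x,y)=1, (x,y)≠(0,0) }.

translate: b→12 (≡-40 mod 52), so (26,-40,24)→(26,12,10)
flip: (26,12,10)→(10,-12,26)
translate: b→8 (≡-12 mod 20), so (10,-12,26)→(10,8,24)
reduced (well bottom): (10,8,24) with a≤c, −a<b≤a
well minimum = a = 10

10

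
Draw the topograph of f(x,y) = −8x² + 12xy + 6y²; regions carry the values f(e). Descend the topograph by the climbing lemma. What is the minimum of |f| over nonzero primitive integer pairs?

river: ρ → (6,12,-8)
river: ρ → (-8,4,10)
river: ρ → (10,16,-2)
river: ρ → (-2,16,10)
river: ρ → (10,4,-8)
river: ρ → (-8,12,6)
closes: descent 0, river 6
min |a| on river = 2

2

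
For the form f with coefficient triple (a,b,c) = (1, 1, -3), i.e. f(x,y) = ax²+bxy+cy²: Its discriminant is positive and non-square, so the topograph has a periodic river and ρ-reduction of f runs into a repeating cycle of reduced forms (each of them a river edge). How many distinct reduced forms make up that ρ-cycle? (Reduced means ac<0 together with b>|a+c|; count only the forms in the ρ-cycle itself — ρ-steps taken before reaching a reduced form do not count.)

D = 13, ⌊√D⌋ = 3
descent: ρ → (-3,-1,1)
descent: ρ → (1,3,-1)  [lands on river]
river: ρ → (-1,3,1)
ρ-cycle length = 2 (tail of 2 descent steps not counted)

2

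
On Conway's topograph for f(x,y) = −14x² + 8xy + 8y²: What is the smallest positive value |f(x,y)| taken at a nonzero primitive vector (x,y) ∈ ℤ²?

river: ρ → (8,8,-14)
river: ρ → (-14,20,2)
river: ρ → (2,20,-14)
river: ρ → (-14,8,8)
closes: descent 0, river 4
min |a| on river = 2

2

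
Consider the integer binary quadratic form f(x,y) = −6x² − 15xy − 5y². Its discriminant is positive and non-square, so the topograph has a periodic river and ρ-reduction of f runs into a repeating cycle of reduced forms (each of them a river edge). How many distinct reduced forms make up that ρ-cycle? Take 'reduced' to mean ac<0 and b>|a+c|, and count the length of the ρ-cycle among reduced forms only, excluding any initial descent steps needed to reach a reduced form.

D = 105, ⌊√D⌋ = 10
descent: ρ → (-5,5,4)  [lands on river]
river: ρ → (4,3,-6)
river: ρ → (-6,9,1)
river: ρ → (1,9,-6)
river: ρ → (-6,3,4)
river: ρ → (4,5,-5)
ρ-cycle length = 6 (tail of 1 descent step not counted)

6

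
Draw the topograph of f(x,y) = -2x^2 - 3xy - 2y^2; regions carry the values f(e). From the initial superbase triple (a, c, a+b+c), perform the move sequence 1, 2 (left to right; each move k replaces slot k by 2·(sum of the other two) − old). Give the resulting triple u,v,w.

start (-2,-2,-7) = (f(1,0),f(0,1),f(1,1))
replace slot 1: 2·((-2)+(-7)) − (-2) = -16 → (-16,-2,-7)
replace slot 2: 2·((-16)+(-7)) − (-2) = -44 → (-16,-44,-7)

-16,-44,-7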